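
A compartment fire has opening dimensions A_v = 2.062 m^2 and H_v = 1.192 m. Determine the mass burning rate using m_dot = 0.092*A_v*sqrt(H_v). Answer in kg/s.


sqrt(H_v) = 1.0918
m_dot = 0.092 * 2.062 * 1.0918 = 0.20712 kg/s

0.20712 kg/s


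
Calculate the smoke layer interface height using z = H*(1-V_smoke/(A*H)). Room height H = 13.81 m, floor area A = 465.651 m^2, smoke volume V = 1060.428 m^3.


V/(A*H) = 0.16490
1 - 0.16490 = 0.83510
z = 13.81 * 0.83510 = 11.533 m

11.533 m


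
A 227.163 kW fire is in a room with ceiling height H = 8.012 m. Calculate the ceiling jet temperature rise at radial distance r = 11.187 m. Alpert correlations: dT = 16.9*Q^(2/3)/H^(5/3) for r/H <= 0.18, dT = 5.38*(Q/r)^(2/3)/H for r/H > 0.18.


r/H = 11.187 / 8.012 = 1.3963
r/H > 0.18, so dT = 5.38*(Q/r)^(2/3)/H
Q/r = 20.306
(Q/r)^(2/3) = 7.4430
dT = 5.38 * 7.4430 / 8.012 = 4.9979 K

4.9979 K


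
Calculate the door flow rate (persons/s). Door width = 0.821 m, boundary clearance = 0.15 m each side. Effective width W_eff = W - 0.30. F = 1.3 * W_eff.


W_eff = 0.821 - 0.30 = 0.521 m
F = 1.3 * 0.521 = 0.67730 persons/s

0.67730 persons/s


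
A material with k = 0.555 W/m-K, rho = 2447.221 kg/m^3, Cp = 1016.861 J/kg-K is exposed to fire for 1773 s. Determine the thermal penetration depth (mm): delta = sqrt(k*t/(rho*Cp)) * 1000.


alpha = 0.555 / (2447.221 * 1016.861) = 2.2303e-07 m^2/s
alpha * t = 0.00039543
delta = sqrt(0.00039543) * 1000 = 19.885 mm

19.885 mm


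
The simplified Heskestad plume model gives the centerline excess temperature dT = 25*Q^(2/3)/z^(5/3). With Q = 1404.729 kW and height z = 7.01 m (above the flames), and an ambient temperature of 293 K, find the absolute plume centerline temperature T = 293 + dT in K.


Q^(2/3) = 125.43
z^(5/3) = 25.676
dT = 25 * 125.43 / 25.676 = 122.13 K
T = 293 + 122.13 = 415.13 K

415.13 K


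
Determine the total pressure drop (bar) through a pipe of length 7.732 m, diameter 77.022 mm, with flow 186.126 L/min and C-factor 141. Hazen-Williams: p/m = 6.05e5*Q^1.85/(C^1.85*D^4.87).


Q^1.85 = 15818
C^1.85 = 9463.6
D^4.87 = 1.5410e+09
p/m = 0.00065619 bar/m
p_total = 0.00065619 * 7.732 = 0.0050737 bar

0.0050737 bar


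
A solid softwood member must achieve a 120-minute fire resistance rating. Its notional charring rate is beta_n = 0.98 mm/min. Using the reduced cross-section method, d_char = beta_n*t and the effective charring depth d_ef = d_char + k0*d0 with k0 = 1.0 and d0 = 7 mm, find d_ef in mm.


d_char = 0.98 * 120 = 117.6 mm
d_ef = 117.6 + 1.0*7 = 124.6 mm

124.6 mm


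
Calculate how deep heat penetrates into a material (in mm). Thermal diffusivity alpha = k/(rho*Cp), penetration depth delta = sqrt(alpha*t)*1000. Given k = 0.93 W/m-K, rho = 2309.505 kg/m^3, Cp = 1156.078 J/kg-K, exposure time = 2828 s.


alpha = 0.93 / (2309.505 * 1156.078) = 3.4832e-07 m^2/s
alpha * t = 0.00098505
delta = sqrt(0.00098505) * 1000 = 31.385 mm

31.385 mm


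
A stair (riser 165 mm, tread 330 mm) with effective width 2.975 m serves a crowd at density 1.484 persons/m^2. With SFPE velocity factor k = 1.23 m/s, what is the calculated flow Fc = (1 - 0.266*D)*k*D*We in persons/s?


1 - 0.266*D = 1 - 0.266*1.484 = 0.60526
Fs = 0.60526 * 1.23 * 1.484 = 1.1048 persons/(s*m)
Fc = 1.1048 * 2.975 = 3.2867 persons/s

3.2867 persons/s


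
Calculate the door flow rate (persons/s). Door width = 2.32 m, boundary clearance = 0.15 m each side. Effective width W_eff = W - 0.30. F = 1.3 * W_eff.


W_eff = 2.32 - 0.30 = 2.02 m
F = 1.3 * 2.02 = 2.626 persons/s

2.626 persons/s


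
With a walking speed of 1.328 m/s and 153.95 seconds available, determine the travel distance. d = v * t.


d = 1.328 * 153.95 = 204.45 m

204.45 m


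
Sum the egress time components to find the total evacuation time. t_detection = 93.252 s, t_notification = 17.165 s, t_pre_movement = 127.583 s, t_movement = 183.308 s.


Total = 93.252 + 17.165 + 127.583 + 183.308 = 421.308 s

421.308 s


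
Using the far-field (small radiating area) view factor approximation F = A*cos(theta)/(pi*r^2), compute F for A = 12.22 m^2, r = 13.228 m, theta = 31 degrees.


cos(31 deg) = 0.85717
pi*r^2 = 549.72
F = 12.22 * 0.85717 / 549.72 = 0.019055

0.019055


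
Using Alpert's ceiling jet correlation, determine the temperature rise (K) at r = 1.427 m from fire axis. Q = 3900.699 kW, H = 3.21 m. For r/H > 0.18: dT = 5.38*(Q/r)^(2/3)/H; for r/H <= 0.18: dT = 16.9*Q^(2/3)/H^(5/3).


r/H = 1.427 / 3.21 = 0.44455
r/H > 0.18, so dT = 5.38*(Q/r)^(2/3)/H
Q/r = 2733.5
(Q/r)^(2/3) = 195.50
dT = 5.38 * 195.50 / 3.21 = 327.66 K

327.66 K


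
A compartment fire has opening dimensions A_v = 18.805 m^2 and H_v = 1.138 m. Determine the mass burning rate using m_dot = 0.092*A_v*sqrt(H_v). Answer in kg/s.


sqrt(H_v) = 1.0668
m_dot = 0.092 * 18.805 * 1.0668 = 1.8456 kg/s

1.8456 kg/s


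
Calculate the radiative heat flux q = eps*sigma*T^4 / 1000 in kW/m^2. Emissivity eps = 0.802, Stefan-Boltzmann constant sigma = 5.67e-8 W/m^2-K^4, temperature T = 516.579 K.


T^4 = 7.1211e+10
q = 0.802 * 5.67e-8 * 7.1211e+10 / 1000 = 3.2382 kW/m^2

3.2382 kW/m^2


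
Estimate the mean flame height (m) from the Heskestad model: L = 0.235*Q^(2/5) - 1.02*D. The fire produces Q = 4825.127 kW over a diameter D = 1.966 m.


Q^(2/5) = 29.744
0.235 * Q^(2/5) = 6.9899
1.02 * D = 2.0053
L = 4.9846 m

4.9846 m


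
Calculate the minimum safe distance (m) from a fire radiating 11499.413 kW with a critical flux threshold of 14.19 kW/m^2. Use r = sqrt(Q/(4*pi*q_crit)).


4*pi*q_crit = 178.32
Q/(4*pi*q_crit) = 64.489
r = sqrt(64.489) = 8.0305 m

8.0305 m


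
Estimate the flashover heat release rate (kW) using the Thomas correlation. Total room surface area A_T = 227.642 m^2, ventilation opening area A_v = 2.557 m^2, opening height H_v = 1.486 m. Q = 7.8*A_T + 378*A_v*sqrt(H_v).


7.8*A_T = 1775.6
sqrt(H_v) = 1.2190
378*A_v*sqrt(H_v) = 1178.2
Q = 1775.6 + 1178.2 = 2953.8 kW

2953.8 kW


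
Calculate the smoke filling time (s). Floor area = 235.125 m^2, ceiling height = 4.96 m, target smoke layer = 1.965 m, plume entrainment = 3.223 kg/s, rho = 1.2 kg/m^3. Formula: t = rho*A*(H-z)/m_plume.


H - z = 2.995 m
t = 1.2 * 235.125 * 2.995 / 3.223 = 262.19 s

262.19 s


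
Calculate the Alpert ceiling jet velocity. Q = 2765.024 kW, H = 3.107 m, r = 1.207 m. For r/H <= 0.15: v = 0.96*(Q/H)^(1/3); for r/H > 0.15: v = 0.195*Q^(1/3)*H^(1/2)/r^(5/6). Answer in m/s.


r/H = 1.207 / 3.107 = 0.38848
r/H > 0.15, so v = 0.195*Q^(1/3)*H^(1/2)/r^(5/6)
Q^(1/3) = 14.036
H^(1/2) = 1.7627
r^(5/6) = 1.1697
v = 0.195 * 14.036 * 1.7627 / 1.1697 = 4.1243 m/s

4.1243 m/s


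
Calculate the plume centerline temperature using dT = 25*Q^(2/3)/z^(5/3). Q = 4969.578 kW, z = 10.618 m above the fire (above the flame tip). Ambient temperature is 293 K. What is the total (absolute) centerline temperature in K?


Q^(2/3) = 291.21
z^(5/3) = 51.295
dT = 25 * 291.21 / 51.295 = 141.93 K
T = 293 + 141.93 = 434.93 K

434.93 K


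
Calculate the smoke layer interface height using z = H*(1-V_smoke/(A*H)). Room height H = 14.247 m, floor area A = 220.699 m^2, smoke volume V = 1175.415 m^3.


V/(A*H) = 0.37382
1 - 0.37382 = 0.62618
z = 14.247 * 0.62618 = 8.9211 m

8.9211 m


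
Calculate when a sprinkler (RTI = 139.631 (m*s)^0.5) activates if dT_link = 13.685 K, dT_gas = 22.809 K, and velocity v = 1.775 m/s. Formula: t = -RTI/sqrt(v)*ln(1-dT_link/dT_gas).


dT_link/dT_gas = 0.59998
ln(1 - 0.59998) = -0.91625
t = -139.631 / sqrt(1.775) * -0.91625 = 96.027 s

96.027 s


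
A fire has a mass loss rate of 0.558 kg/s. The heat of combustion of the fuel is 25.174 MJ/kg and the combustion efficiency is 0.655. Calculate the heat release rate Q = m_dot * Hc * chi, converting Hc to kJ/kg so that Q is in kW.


Hc = 25.174 MJ/kg = 25.174 * 1000 kJ/kg = 25174 kJ/kg
Q = 0.558 kg/s * 25174 kJ/kg * 0.655 = 9200.8 kW

9200.8 kW


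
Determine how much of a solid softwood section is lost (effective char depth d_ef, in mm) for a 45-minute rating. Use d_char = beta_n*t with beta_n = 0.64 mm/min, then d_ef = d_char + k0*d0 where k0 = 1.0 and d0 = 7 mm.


d_char = 0.64 * 45 = 28.8 mm
d_ef = 28.8 + 1.0*7 = 35.8 mm

35.8 mm


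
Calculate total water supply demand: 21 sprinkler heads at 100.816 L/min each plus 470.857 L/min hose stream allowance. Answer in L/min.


Sprinkler demand = 21 * 100.816 = 2117.136 L/min
Total = 2117.136 + 470.857 = 2587.993 L/min

2587.993 L/min


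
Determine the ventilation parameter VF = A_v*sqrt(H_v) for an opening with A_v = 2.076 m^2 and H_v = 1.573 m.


sqrt(H_v) = 1.2542
VF = 2.076 * 1.2542 = 2.6037 m^(5/2)

2.6037 m^(5/2)


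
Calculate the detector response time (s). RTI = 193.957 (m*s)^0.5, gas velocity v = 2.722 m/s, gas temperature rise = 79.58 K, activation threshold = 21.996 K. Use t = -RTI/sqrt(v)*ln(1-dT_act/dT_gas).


dT_act/dT_gas = 0.27640
ln(1 - 0.27640) = -0.32352
t = -193.957 / sqrt(2.722) * -0.32352 = 38.033 s

38.033 s


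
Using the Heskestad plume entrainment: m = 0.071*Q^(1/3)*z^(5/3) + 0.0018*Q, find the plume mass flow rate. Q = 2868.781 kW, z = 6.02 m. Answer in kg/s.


Q^(1/3) = 14.209
z^(5/3) = 19.922
First term = 0.071 * 14.209 * 19.922 = 20.098
Second term = 0.0018 * 2868.781 = 5.1638
m = 25.262 kg/s

25.262 kg/s


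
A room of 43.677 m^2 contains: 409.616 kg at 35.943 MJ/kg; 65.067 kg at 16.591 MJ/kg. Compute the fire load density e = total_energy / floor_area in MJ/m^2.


Total energy = 409.616*35.943 + 65.067*16.591
= 14722.83 + 1079.527
= 15802.35 MJ
e = 15802.35 / 43.677 = 361.80 MJ/m^2

361.80 MJ/m^2


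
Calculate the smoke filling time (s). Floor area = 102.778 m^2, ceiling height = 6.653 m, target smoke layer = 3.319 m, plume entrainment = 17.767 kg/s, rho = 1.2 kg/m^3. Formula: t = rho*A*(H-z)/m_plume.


H - z = 3.334 m
t = 1.2 * 102.778 * 3.334 / 17.767 = 23.144 s

23.144 s


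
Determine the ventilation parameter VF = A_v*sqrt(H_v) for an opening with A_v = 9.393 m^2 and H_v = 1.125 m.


sqrt(H_v) = 1.0607
VF = 9.393 * 1.0607 = 9.9628 m^(5/2)

9.9628 m^(5/2)


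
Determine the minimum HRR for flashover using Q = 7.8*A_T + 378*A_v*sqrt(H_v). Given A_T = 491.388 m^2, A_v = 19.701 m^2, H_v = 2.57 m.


7.8*A_T = 3832.8
sqrt(H_v) = 1.6031
378*A_v*sqrt(H_v) = 11938
Q = 3832.8 + 11938 = 15771 kW

15771 kW


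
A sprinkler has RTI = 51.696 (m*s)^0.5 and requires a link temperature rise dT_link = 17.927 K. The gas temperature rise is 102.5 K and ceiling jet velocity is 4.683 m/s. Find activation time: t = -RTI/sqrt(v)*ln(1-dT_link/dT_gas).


dT_link/dT_gas = 0.17490
ln(1 - 0.17490) = -0.19225
t = -51.696 / sqrt(4.683) * -0.19225 = 4.5926 s

4.5926 s


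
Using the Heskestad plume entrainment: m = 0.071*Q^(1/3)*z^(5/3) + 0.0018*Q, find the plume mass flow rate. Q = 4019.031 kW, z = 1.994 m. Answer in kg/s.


Q^(1/3) = 15.899
z^(5/3) = 3.1589
First term = 0.071 * 15.899 * 3.1589 = 3.5659
Second term = 0.0018 * 4019.031 = 7.2343
m = 10.800 kg/s

10.800 kg/s


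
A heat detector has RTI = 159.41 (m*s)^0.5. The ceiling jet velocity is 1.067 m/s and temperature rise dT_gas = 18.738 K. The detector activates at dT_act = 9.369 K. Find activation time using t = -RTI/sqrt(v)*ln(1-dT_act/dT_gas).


dT_act/dT_gas = 0.5
ln(1 - 0.5) = -0.69315
t = -159.41 / sqrt(1.067) * -0.69315 = 106.97 s

106.97 s


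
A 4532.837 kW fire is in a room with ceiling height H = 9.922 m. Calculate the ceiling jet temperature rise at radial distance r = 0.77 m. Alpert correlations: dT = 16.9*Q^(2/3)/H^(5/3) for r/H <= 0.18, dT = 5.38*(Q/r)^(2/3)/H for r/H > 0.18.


r/H = 0.77 / 9.922 = 0.077605
r/H <= 0.18, so dT = 16.9*Q^(2/3)/H^(5/3)
Q^(2/3) = 273.89
H^(5/3) = 45.814
dT = 16.9 * 273.89 / 45.814 = 101.03 K

101.03 K


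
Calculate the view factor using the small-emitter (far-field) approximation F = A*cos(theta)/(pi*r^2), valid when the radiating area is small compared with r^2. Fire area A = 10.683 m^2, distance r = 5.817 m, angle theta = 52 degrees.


cos(52 deg) = 0.61566
pi*r^2 = 106.30
F = 10.683 * 0.61566 / 106.30 = 0.061871

0.061871


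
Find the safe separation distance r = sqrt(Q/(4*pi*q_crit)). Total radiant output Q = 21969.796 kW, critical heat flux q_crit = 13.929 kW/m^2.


4*pi*q_crit = 175.04
Q/(4*pi*q_crit) = 125.52
r = sqrt(125.52) = 11.203 m

11.203 m


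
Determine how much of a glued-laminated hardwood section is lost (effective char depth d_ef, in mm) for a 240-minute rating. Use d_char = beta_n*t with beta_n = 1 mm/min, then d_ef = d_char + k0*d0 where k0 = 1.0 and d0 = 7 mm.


d_char = 1 * 240 = 240 mm
d_ef = 240 + 1.0*7 = 247 mm

247 mm


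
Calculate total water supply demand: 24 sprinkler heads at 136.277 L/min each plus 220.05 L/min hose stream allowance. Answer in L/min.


Sprinkler demand = 24 * 136.277 = 3270.648 L/min
Total = 3270.648 + 220.05 = 3490.698 L/min

3490.698 L/min


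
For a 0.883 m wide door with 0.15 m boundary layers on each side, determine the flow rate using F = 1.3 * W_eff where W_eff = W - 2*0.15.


W_eff = 0.883 - 0.30 = 0.583 m
F = 1.3 * 0.583 = 0.75790 persons/s

0.75790 persons/s


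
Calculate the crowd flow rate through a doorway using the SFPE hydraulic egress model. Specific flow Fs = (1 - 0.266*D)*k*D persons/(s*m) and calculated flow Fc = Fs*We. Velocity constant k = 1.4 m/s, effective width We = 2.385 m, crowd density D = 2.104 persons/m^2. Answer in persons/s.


1 - 0.266*D = 1 - 0.266*2.104 = 0.44034
Fs = 0.44034 * 1.4 * 2.104 = 1.2971 persons/(s*m)
Fc = 1.2971 * 2.385 = 3.0935 persons/s

3.0935 persons/s


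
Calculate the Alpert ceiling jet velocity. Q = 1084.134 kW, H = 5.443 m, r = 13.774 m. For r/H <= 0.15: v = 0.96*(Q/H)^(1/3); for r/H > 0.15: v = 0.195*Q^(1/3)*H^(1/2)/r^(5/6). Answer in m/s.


r/H = 13.774 / 5.443 = 2.5306
r/H > 0.15, so v = 0.195*Q^(1/3)*H^(1/2)/r^(5/6)
Q^(1/3) = 10.273
H^(1/2) = 2.3330
r^(5/6) = 8.8964
v = 0.195 * 10.273 * 2.3330 / 8.8964 = 0.52533 m/s

0.52533 m/s


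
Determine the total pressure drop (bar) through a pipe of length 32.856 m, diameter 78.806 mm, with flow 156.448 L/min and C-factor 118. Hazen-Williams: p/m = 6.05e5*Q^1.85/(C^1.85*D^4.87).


Q^1.85 = 11471
C^1.85 = 6807.4
D^4.87 = 1.7228e+09
p/m = 0.00059172 bar/m
p_total = 0.00059172 * 32.856 = 0.019441 bar

0.019441 bar


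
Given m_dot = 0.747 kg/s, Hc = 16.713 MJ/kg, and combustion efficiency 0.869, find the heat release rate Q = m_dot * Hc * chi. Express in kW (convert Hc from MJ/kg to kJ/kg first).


Hc = 16.713 MJ/kg = 16.713 * 1000 kJ/kg = 16713 kJ/kg
Q = 0.747 kg/s * 16713 kJ/kg * 0.869 = 10849 kW

10849 kW


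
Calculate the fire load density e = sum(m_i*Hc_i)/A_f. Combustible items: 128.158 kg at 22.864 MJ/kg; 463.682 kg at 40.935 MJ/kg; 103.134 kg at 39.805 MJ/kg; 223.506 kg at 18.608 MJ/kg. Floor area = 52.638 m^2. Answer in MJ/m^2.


Total energy = 128.158*22.864 + 463.682*40.935 + 103.134*39.805 + 223.506*18.608
= 2930.205 + 18980.82 + 4105.249 + 4159.000
= 30175.28 MJ
e = 30175.28 / 52.638 = 573.26 MJ/m^2

573.26 MJ/m^2


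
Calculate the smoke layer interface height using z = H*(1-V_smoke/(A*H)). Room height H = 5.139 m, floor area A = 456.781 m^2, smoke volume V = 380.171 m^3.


V/(A*H) = 0.16195
1 - 0.16195 = 0.83805
z = 5.139 * 0.83805 = 4.3067 m

4.3067 m


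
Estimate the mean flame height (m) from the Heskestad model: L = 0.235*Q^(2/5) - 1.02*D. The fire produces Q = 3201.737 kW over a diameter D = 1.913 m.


Q^(2/5) = 25.244
0.235 * Q^(2/5) = 5.9323
1.02 * D = 1.9513
L = 3.9810 m

3.9810 m


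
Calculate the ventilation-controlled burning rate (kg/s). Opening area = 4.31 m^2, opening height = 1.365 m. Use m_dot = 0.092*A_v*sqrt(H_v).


sqrt(H_v) = 1.1683
m_dot = 0.092 * 4.31 * 1.1683 = 0.46327 kg/s

0.46327 kg/s


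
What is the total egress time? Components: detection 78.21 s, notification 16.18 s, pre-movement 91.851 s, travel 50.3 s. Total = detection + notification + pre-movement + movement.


Total = 78.21 + 16.18 + 91.851 + 50.3 = 236.541 s

236.541 s


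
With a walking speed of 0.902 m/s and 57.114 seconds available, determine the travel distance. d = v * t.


d = 0.902 * 57.114 = 51.517 m

51.517 m


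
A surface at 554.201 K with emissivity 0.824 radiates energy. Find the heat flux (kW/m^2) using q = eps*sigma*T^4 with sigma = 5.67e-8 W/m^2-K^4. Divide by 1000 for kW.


T^4 = 9.4334e+10
q = 0.824 * 5.67e-8 * 9.4334e+10 / 1000 = 4.4074 kW/m^2

4.4074 kW/m^2


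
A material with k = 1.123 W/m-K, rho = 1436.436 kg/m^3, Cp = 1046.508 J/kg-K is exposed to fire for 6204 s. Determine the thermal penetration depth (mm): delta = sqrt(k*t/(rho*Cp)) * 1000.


alpha = 1.123 / (1436.436 * 1046.508) = 7.4705e-07 m^2/s
alpha * t = 0.0046347
delta = sqrt(0.0046347) * 1000 = 68.079 mm

68.079 mm


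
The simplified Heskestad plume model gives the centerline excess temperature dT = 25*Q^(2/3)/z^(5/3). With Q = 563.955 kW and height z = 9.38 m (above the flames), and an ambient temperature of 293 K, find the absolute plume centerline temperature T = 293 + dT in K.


Q^(2/3) = 68.259
z^(5/3) = 41.719
dT = 25 * 68.259 / 41.719 = 40.904 K
T = 293 + 40.904 = 333.90 K

333.90 K


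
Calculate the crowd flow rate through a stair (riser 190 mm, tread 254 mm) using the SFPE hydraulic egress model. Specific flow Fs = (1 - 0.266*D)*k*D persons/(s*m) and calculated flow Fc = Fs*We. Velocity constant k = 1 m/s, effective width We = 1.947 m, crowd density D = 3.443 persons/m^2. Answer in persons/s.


1 - 0.266*D = 1 - 0.266*3.443 = 0.084162
Fs = 0.084162 * 1 * 3.443 = 0.28977 persons/(s*m)
Fc = 0.28977 * 1.947 = 0.56418 persons/s

0.56418 persons/s


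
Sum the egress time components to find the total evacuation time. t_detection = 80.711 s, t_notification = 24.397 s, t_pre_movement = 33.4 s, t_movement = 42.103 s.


Total = 80.711 + 24.397 + 33.4 + 42.103 = 180.611 s

180.611 s


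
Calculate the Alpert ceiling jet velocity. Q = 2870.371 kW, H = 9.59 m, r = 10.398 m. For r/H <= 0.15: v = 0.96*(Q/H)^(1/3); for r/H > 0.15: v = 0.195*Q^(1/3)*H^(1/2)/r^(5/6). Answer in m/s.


r/H = 10.398 / 9.59 = 1.0843
r/H > 0.15, so v = 0.195*Q^(1/3)*H^(1/2)/r^(5/6)
Q^(1/3) = 14.212
H^(1/2) = 3.0968
r^(5/6) = 7.0381
v = 0.195 * 14.212 * 3.0968 / 7.0381 = 1.2194 m/s

1.2194 m/s


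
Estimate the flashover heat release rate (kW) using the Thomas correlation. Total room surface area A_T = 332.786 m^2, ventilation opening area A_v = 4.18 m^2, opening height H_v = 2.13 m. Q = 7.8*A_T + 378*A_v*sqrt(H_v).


7.8*A_T = 2595.7
sqrt(H_v) = 1.4595
378*A_v*sqrt(H_v) = 2306.0
Q = 2595.7 + 2306.0 = 4901.7 kW

4901.7 kW


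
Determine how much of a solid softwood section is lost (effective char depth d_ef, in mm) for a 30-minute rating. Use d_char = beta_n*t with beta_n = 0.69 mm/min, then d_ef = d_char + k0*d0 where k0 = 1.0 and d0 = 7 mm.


d_char = 0.69 * 30 = 20.7 mm
d_ef = 20.7 + 1.0*7 = 27.7 mm

27.7 mm


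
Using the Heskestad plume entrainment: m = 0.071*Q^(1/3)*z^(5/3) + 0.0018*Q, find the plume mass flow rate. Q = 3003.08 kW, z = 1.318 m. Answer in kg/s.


Q^(1/3) = 14.427
z^(5/3) = 1.5844
First term = 0.071 * 14.427 * 1.5844 = 1.6230
Second term = 0.0018 * 3003.08 = 5.4055
m = 7.0285 kg/s

7.0285 kg/s


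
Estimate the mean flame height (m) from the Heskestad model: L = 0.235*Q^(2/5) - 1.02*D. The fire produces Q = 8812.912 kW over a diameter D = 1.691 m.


Q^(2/5) = 37.848
0.235 * Q^(2/5) = 8.8944
1.02 * D = 1.7248
L = 7.1696 m

7.1696 m


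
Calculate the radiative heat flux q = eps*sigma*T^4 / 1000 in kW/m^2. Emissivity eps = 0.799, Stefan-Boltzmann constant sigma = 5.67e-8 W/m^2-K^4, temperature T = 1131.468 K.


T^4 = 1.6390e+12
q = 0.799 * 5.67e-8 * 1.6390e+12 / 1000 = 74.250 kW/m^2

74.250 kW/m^2


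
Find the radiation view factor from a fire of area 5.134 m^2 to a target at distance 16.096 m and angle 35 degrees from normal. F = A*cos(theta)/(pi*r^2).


cos(35 deg) = 0.81915
pi*r^2 = 813.93
F = 5.134 * 0.81915 / 813.93 = 0.0051670

0.0051670


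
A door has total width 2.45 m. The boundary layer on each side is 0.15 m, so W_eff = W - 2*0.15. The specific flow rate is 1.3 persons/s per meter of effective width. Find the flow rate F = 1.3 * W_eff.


W_eff = 2.45 - 0.30 = 2.15 m
F = 1.3 * 2.15 = 2.795 persons/s

2.795 persons/s


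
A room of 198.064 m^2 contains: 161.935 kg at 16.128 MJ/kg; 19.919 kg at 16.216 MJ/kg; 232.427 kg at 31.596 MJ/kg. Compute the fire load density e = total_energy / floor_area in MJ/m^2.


Total energy = 161.935*16.128 + 19.919*16.216 + 232.427*31.596
= 2611.688 + 323.0065 + 7343.763
= 10278.46 MJ
e = 10278.46 / 198.064 = 51.895 MJ/m^2

51.895 MJ/m^2


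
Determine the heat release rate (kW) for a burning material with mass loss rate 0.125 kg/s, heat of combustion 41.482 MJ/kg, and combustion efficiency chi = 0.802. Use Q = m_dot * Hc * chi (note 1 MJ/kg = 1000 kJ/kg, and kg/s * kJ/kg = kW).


Hc = 41.482 MJ/kg = 41.482 * 1000 kJ/kg = 41482 kJ/kg
Q = 0.125 kg/s * 41482 kJ/kg * 0.802 = 4158.6 kW

4158.6 kW


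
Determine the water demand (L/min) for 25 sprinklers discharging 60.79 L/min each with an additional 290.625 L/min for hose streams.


Sprinkler demand = 25 * 60.79 = 1519.75 L/min
Total = 1519.75 + 290.625 = 1810.375 L/min

1810.375 L/min


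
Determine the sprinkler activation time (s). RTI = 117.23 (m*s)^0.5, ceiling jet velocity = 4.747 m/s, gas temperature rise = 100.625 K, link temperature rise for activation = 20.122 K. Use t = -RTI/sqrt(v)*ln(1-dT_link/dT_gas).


dT_link/dT_gas = 0.19997
ln(1 - 0.19997) = -0.22311
t = -117.23 / sqrt(4.747) * -0.22311 = 12.004 s

12.004 s


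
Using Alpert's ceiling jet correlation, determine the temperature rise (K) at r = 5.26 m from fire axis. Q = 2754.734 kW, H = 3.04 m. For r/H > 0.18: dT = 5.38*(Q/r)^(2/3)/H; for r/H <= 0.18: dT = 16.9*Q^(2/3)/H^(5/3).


r/H = 5.26 / 3.04 = 1.7303
r/H > 0.18, so dT = 5.38*(Q/r)^(2/3)/H
Q/r = 523.71
(Q/r)^(2/3) = 64.972
dT = 5.38 * 64.972 / 3.04 = 114.98 K

114.98 K


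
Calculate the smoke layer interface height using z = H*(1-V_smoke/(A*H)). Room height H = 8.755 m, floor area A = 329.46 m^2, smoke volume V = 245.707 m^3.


V/(A*H) = 0.085184
1 - 0.085184 = 0.91482
z = 8.755 * 0.91482 = 8.0092 m

8.0092 m


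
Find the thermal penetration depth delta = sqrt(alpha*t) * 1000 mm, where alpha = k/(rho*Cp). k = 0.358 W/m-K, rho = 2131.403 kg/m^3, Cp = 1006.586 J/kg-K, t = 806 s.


alpha = 0.358 / (2131.403 * 1006.586) = 1.6687e-07 m^2/s
alpha * t = 0.00013449
delta = sqrt(0.00013449) * 1000 = 11.597 mm

11.597 mm


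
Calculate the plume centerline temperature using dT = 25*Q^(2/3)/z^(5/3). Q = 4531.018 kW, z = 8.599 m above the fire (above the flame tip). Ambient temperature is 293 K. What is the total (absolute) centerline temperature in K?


Q^(2/3) = 273.82
z^(5/3) = 36.092
dT = 25 * 273.82 / 36.092 = 189.67 K
T = 293 + 189.67 = 482.67 K

482.67 K


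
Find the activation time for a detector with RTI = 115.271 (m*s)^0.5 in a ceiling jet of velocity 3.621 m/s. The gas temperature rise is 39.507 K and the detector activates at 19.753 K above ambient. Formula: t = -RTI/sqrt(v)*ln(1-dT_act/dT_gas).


dT_act/dT_gas = 0.49999
ln(1 - 0.49999) = -0.69312
t = -115.271 / sqrt(3.621) * -0.69312 = 41.987 s

41.987 s


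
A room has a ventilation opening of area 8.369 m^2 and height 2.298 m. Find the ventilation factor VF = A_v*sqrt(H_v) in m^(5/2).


sqrt(H_v) = 1.5159
VF = 8.369 * 1.5159 = 12.687 m^(5/2)

12.687 m^(5/2)


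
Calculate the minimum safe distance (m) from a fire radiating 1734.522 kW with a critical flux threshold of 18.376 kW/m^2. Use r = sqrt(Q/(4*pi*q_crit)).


4*pi*q_crit = 230.92
Q/(4*pi*q_crit) = 7.5114
r = sqrt(7.5114) = 2.7407 m

2.7407 m


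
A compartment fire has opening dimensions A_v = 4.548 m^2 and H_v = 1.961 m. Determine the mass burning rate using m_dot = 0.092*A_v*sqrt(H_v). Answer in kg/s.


sqrt(H_v) = 1.4004
m_dot = 0.092 * 4.548 * 1.4004 = 0.58593 kg/s

0.58593 kg/s


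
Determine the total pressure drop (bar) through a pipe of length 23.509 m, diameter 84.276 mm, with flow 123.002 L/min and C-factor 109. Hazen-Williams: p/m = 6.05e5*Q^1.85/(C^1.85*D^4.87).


Q^1.85 = 7350.8
C^1.85 = 5878.1
D^4.87 = 2.3888e+09
p/m = 0.00031672 bar/m
p_total = 0.00031672 * 23.509 = 0.0074458 bar

0.0074458 bar


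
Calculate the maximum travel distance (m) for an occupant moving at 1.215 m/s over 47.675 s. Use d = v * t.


d = 1.215 * 47.675 = 57.925 m

57.925 m


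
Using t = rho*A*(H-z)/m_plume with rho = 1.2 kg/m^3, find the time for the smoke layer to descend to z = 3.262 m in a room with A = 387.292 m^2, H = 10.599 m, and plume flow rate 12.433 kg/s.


H - z = 7.337 m
t = 1.2 * 387.292 * 7.337 / 12.433 = 274.26 s

274.26 s


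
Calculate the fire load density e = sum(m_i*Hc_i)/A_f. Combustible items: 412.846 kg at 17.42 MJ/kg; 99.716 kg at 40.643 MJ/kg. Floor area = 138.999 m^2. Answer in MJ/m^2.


Total energy = 412.846*17.42 + 99.716*40.643
= 7191.777 + 4052.757
= 11244.53 MJ
e = 11244.53 / 138.999 = 80.897 MJ/m^2

80.897 MJ/m^2


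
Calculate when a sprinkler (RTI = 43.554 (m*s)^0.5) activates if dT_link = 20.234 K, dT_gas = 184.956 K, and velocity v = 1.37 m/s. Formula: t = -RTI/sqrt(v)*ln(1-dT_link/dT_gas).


dT_link/dT_gas = 0.10940
ln(1 - 0.10940) = -0.11586
t = -43.554 / sqrt(1.37) * -0.11586 = 4.3112 s

4.3112 s


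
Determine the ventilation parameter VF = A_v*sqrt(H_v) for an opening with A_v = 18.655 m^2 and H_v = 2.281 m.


sqrt(H_v) = 1.5103
VF = 18.655 * 1.5103 = 28.175 m^(5/2)

28.175 m^(5/2)


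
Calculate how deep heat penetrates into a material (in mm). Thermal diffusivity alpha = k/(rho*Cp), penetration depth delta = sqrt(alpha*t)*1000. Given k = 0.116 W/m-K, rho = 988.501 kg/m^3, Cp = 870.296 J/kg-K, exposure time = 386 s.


alpha = 0.116 / (988.501 * 870.296) = 1.3484e-07 m^2/s
alpha * t = 5.2048e-05
delta = sqrt(5.2048e-05) * 1000 = 7.2144 mm

7.2144 mm


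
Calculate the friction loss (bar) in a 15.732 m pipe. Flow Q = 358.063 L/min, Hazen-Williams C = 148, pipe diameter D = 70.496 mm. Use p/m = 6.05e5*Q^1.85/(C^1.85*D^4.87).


Q^1.85 = 53067
C^1.85 = 10351
D^4.87 = 1.0013e+09
p/m = 0.0030977 bar/m
p_total = 0.0030977 * 15.732 = 0.048733 bar

0.048733 bar


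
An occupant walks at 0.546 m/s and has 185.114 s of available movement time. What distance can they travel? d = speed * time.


d = 0.546 * 185.114 = 101.07 m

101.07 m


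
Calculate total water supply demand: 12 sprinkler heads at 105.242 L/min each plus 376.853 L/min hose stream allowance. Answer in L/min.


Sprinkler demand = 12 * 105.242 = 1262.904 L/min
Total = 1262.904 + 376.853 = 1639.757 L/min

1639.757 L/min


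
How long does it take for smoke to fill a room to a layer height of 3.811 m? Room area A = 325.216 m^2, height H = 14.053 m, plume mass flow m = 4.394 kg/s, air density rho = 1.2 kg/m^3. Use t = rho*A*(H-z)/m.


H - z = 10.242 m
t = 1.2 * 325.216 * 10.242 / 4.394 = 909.66 s

909.66 s


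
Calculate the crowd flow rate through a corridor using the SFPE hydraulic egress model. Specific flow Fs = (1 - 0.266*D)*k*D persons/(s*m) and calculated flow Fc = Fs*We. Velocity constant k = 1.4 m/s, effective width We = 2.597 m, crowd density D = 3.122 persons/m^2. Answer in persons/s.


1 - 0.266*D = 1 - 0.266*3.122 = 0.16955
Fs = 0.16955 * 1.4 * 3.122 = 0.74106 persons/(s*m)
Fc = 0.74106 * 2.597 = 1.9245 persons/s

1.9245 persons/s


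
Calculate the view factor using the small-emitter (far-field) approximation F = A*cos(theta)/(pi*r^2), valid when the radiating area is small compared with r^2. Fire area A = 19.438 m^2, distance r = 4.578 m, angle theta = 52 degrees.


cos(52 deg) = 0.61566
pi*r^2 = 65.842
F = 19.438 * 0.61566 / 65.842 = 0.18176

0.18176


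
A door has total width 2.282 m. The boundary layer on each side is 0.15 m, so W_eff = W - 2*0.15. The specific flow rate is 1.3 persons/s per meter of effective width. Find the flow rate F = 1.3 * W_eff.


W_eff = 2.282 - 0.30 = 1.982 m
F = 1.3 * 1.982 = 2.5766 persons/s

2.5766 persons/s


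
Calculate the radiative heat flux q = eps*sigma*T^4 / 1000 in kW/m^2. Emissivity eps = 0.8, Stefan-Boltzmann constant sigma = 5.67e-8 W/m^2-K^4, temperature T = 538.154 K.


T^4 = 8.3874e+10
q = 0.8 * 5.67e-8 * 8.3874e+10 / 1000 = 3.8045 kW/m^2

3.8045 kW/m^2


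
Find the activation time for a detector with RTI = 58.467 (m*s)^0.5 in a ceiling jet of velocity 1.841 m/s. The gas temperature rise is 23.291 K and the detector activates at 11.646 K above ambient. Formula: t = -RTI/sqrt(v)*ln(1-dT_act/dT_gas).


dT_act/dT_gas = 0.50002
ln(1 - 0.50002) = -0.69319
t = -58.467 / sqrt(1.841) * -0.69319 = 29.870 s

29.870 s


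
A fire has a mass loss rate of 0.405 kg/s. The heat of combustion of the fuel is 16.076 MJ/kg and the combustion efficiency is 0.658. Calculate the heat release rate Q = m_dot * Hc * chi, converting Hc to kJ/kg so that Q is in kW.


Hc = 16.076 MJ/kg = 16.076 * 1000 kJ/kg = 16076 kJ/kg
Q = 0.405 kg/s * 16076 kJ/kg * 0.658 = 4284.1 kW

4284.1 kW


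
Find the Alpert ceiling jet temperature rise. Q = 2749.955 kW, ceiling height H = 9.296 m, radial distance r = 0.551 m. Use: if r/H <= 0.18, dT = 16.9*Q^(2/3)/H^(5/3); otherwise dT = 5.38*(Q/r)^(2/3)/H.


r/H = 0.551 / 9.296 = 0.059273
r/H <= 0.18, so dT = 16.9*Q^(2/3)/H^(5/3)
Q^(2/3) = 196.28
H^(5/3) = 41.099
dT = 16.9 * 196.28 / 41.099 = 80.713 K

80.713 K


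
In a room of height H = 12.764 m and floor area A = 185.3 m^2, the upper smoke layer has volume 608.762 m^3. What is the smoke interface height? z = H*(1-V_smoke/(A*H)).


V/(A*H) = 0.25739
1 - 0.25739 = 0.74261
z = 12.764 * 0.74261 = 9.4787 m

9.4787 m


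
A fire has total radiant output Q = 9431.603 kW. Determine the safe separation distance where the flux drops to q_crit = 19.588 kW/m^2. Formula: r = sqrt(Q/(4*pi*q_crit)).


4*pi*q_crit = 246.15
Q/(4*pi*q_crit) = 38.316
r = sqrt(38.316) = 6.1900 m

6.1900 m


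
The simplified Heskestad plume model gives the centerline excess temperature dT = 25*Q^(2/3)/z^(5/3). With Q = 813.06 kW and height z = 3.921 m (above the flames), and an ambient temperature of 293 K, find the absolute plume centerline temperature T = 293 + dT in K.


Q^(2/3) = 87.113
z^(5/3) = 9.7498
dT = 25 * 87.113 / 9.7498 = 223.37 K
T = 293 + 223.37 = 516.37 K

516.37 K


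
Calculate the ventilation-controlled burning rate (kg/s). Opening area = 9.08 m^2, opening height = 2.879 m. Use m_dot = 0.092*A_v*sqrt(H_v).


sqrt(H_v) = 1.6968
m_dot = 0.092 * 9.08 * 1.6968 = 1.4174 kg/s

1.4174 kg/s


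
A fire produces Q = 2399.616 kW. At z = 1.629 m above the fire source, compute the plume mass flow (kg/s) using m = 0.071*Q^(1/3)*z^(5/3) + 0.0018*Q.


Q^(1/3) = 13.388
z^(5/3) = 2.2553
First term = 0.071 * 13.388 * 2.2553 = 2.1437
Second term = 0.0018 * 2399.616 = 4.3193
m = 6.4631 kg/s

6.4631 kg/s


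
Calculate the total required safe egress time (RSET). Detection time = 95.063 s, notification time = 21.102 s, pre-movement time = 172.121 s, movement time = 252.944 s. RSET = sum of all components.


Total = 95.063 + 21.102 + 172.121 + 252.944 = 541.23 s

541.23 s


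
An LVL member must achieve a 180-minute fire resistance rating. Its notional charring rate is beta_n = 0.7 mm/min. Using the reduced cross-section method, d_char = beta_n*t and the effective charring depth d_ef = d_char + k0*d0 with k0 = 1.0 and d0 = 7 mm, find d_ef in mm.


d_char = 0.7 * 180 = 126 mm
d_ef = 126 + 1.0*7 = 133 mm

133 mm


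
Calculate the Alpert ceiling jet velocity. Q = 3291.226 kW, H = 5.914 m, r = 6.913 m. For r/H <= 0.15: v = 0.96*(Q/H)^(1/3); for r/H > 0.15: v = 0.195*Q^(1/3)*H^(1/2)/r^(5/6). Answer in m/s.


r/H = 6.913 / 5.914 = 1.1689
r/H > 0.15, so v = 0.195*Q^(1/3)*H^(1/2)/r^(5/6)
Q^(1/3) = 14.875
H^(1/2) = 2.4319
r^(5/6) = 5.0087
v = 0.195 * 14.875 * 2.4319 / 5.0087 = 1.4083 m/s

1.4083 m/s


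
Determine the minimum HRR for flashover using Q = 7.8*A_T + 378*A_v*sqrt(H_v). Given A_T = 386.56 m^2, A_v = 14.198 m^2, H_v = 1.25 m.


7.8*A_T = 3015.168
sqrt(H_v) = 1.1180
378*A_v*sqrt(H_v) = 6000.3
Q = 3015.168 + 6000.3 = 9015.5 kW

9015.5 kW


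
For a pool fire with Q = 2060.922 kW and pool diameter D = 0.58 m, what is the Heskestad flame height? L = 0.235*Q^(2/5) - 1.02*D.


Q^(2/5) = 21.165
0.235 * Q^(2/5) = 4.9738
1.02 * D = 0.59160
L = 4.3822 m

4.3822 m


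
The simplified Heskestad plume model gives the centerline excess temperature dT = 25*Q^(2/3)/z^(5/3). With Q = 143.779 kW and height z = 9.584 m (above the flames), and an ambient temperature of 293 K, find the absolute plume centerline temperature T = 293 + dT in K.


Q^(2/3) = 27.445
z^(5/3) = 43.243
dT = 25 * 27.445 / 43.243 = 15.867 K
T = 293 + 15.867 = 308.87 K

308.87 K


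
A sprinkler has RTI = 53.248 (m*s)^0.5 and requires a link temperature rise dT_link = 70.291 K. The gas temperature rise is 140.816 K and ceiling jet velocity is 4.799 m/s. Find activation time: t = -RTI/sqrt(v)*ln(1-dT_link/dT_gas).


dT_link/dT_gas = 0.49917
ln(1 - 0.49917) = -0.69149
t = -53.248 / sqrt(4.799) * -0.69149 = 16.808 s

16.808 s


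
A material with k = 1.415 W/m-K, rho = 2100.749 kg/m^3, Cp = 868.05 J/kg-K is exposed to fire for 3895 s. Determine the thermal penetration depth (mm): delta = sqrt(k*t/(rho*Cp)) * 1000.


alpha = 1.415 / (2100.749 * 868.05) = 7.7596e-07 m^2/s
alpha * t = 0.0030224
delta = sqrt(0.0030224) * 1000 = 54.976 mm

54.976 mm


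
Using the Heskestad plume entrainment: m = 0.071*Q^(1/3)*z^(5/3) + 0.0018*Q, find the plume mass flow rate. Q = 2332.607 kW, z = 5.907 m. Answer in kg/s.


Q^(1/3) = 13.262
z^(5/3) = 19.302
First term = 0.071 * 13.262 * 19.302 = 18.175
Second term = 0.0018 * 2332.607 = 4.1987
m = 22.374 kg/s

22.374 kg/s


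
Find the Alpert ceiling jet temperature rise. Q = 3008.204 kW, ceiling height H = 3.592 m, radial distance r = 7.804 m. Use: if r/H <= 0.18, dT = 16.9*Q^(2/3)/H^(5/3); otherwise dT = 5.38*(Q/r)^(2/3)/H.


r/H = 7.804 / 3.592 = 2.1726
r/H > 0.18, so dT = 5.38*(Q/r)^(2/3)/H
Q/r = 385.47
(Q/r)^(2/3) = 52.966
dT = 5.38 * 52.966 / 3.592 = 79.330 K

79.330 K


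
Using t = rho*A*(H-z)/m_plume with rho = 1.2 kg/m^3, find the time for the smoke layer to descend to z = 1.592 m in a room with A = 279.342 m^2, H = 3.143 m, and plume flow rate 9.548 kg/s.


H - z = 1.551 m
t = 1.2 * 279.342 * 1.551 / 9.548 = 54.452 s

54.452 s


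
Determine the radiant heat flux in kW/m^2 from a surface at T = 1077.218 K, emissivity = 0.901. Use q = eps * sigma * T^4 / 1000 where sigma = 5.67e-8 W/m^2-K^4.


T^4 = 1.3465e+12
q = 0.901 * 5.67e-8 * 1.3465e+12 / 1000 = 68.790 kW/m^2

68.790 kW/m^2


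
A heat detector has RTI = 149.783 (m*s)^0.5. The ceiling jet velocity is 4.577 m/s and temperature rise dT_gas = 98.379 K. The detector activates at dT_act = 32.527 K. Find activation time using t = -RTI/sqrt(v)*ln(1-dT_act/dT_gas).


dT_act/dT_gas = 0.33063
ln(1 - 0.33063) = -0.40142
t = -149.783 / sqrt(4.577) * -0.40142 = 28.104 s

28.104 s


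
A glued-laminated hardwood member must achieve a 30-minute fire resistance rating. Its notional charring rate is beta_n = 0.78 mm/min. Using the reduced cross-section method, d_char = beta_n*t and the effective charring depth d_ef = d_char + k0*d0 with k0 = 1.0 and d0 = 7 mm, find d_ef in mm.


d_char = 0.78 * 30 = 23.4 mm
d_ef = 23.4 + 1.0*7 = 30.4 mm

30.4 mm


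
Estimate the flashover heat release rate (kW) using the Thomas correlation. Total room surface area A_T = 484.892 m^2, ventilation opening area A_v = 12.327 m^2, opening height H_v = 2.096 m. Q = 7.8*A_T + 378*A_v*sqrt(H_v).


7.8*A_T = 3782.2
sqrt(H_v) = 1.4478
378*A_v*sqrt(H_v) = 6746.0
Q = 3782.2 + 6746.0 = 10528 kW

10528 kW


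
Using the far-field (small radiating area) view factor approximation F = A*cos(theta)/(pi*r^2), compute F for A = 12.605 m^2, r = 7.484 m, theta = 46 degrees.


cos(46 deg) = 0.69466
pi*r^2 = 175.96
F = 12.605 * 0.69466 / 175.96 = 0.049762

0.049762


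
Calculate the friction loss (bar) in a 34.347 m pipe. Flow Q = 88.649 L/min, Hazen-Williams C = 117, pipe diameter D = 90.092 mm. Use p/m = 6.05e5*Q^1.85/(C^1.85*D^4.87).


Q^1.85 = 4010.5
C^1.85 = 6701.1
D^4.87 = 3.3061e+09
p/m = 0.00010952 bar/m
p_total = 0.00010952 * 34.347 = 0.0037616 bar

0.0037616 bar


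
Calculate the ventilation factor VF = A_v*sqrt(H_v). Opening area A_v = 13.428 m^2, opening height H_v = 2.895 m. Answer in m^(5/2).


sqrt(H_v) = 1.7015
VF = 13.428 * 1.7015 = 22.847 m^(5/2)

22.847 m^(5/2)


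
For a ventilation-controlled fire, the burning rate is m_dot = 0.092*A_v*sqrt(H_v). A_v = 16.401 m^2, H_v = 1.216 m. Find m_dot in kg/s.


sqrt(H_v) = 1.1027
m_dot = 0.092 * 16.401 * 1.1027 = 1.6639 kg/s

1.6639 kg/s


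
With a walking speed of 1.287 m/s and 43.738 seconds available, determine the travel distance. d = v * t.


d = 1.287 * 43.738 = 56.291 m

56.291 m


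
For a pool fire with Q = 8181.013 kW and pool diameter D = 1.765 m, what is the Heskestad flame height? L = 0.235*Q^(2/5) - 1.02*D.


Q^(2/5) = 36.739
0.235 * Q^(2/5) = 8.6336
1.02 * D = 1.8003
L = 6.8333 m

6.8333 m


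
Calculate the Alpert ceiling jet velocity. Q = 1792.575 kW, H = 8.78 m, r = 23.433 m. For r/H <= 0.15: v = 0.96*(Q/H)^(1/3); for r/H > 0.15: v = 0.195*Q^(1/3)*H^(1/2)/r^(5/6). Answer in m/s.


r/H = 23.433 / 8.78 = 2.6689
r/H > 0.15, so v = 0.195*Q^(1/3)*H^(1/2)/r^(5/6)
Q^(1/3) = 12.148
H^(1/2) = 2.9631
r^(5/6) = 13.852
v = 0.195 * 12.148 * 2.9631 / 13.852 = 0.50670 m/s

0.50670 m/s


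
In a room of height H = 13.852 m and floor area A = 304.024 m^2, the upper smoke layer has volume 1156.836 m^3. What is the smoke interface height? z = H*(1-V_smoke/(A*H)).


V/(A*H) = 0.27470
1 - 0.27470 = 0.72530
z = 13.852 * 0.72530 = 10.047 m

10.047 m


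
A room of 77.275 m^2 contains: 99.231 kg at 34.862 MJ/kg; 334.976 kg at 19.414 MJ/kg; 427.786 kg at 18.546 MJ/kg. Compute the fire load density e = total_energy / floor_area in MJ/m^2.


Total energy = 99.231*34.862 + 334.976*19.414 + 427.786*18.546
= 3459.391 + 6503.224 + 7933.719
= 17896.33 MJ
e = 17896.33 / 77.275 = 231.59 MJ/m^2

231.59 MJ/m^2


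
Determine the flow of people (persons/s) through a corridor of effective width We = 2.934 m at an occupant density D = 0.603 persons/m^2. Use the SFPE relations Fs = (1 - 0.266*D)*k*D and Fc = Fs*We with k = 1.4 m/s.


1 - 0.266*D = 1 - 0.266*0.603 = 0.83960
Fs = 0.83960 * 1.4 * 0.603 = 0.70879 persons/(s*m)
Fc = 0.70879 * 2.934 = 2.0796 persons/s

2.0796 persons/s


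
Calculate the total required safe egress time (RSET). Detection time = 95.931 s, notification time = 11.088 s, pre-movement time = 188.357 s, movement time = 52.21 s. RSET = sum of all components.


Total = 95.931 + 11.088 + 188.357 + 52.21 = 347.586 s

347.586 s


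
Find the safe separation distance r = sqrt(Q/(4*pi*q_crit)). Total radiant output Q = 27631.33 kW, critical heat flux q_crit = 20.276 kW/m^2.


4*pi*q_crit = 254.80
Q/(4*pi*q_crit) = 108.45
r = sqrt(108.45) = 10.414 m

10.414 m


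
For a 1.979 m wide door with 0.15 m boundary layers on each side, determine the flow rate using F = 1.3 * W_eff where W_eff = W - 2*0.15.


W_eff = 1.979 - 0.30 = 1.679 m
F = 1.3 * 1.679 = 2.1827 persons/s

2.1827 persons/s


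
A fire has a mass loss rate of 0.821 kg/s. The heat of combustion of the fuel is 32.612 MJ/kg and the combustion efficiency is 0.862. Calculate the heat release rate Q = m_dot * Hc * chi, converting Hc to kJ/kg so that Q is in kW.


Hc = 32.612 MJ/kg = 32.612 * 1000 kJ/kg = 32612 kJ/kg
Q = 0.821 kg/s * 32612 kJ/kg * 0.862 = 23080 kW

23080 kW


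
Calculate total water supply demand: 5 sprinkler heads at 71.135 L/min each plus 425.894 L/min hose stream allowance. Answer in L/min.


Sprinkler demand = 5 * 71.135 = 355.675 L/min
Total = 355.675 + 425.894 = 781.569 L/min

781.569 L/min
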